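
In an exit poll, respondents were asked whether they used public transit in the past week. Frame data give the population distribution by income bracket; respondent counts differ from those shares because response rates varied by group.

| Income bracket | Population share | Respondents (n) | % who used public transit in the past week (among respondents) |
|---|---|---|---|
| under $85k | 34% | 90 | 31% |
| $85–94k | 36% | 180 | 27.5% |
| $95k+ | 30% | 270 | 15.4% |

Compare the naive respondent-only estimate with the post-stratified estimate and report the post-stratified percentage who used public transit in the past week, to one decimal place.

Without adjustment, the pooled respondent share is:
  (90/540)×31 + (180/540)×27.5 + (270/540)×15.4 = 22.0333%
Reweighting by population income bracket shares:
  0.34×31 + 0.36×27.5 + 0.3×15.4 = 25.06%

25.1%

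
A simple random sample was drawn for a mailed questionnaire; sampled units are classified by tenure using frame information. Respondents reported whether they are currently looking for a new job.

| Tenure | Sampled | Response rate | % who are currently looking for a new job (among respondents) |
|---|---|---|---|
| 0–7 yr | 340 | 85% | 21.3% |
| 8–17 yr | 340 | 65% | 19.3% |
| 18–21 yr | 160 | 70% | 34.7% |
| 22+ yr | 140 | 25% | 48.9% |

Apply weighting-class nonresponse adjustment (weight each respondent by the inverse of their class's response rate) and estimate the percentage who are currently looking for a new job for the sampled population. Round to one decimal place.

Weighting each respondent by the inverse class response rate inflates each class back to its sampled size, so the class weight is n_sampled:
  0–7 yr: 340 × 21.3 = 7242
  8–17 yr: 340 × 19.3 = 6562
  18–21 yr: 160 × 34.7 = 5552
  22+ yr: 140 × 48.9 = 6846
Adjusted estimate = 26,202 / 980 = 26.7367 → 26.7%.

26.7%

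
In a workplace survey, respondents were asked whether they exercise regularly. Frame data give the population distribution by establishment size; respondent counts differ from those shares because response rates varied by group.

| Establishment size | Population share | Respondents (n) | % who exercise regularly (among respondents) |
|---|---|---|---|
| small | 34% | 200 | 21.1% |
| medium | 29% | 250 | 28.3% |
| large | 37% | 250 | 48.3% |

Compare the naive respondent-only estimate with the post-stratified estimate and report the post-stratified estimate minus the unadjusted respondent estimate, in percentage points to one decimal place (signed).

-0.1 percentage points

Naive respondent-only estimate (weights = respondent counts):
  (200/700)×21.1 + (250/700)×28.3 + (250/700)×48.3 = 33.3857%
Reweighting by population establishment size shares:
  0.34×21.1 + 0.29×28.3 + 0.37×48.3 = 33.252%
Difference = 33.252 − 33.3857 = -0.1337 pp.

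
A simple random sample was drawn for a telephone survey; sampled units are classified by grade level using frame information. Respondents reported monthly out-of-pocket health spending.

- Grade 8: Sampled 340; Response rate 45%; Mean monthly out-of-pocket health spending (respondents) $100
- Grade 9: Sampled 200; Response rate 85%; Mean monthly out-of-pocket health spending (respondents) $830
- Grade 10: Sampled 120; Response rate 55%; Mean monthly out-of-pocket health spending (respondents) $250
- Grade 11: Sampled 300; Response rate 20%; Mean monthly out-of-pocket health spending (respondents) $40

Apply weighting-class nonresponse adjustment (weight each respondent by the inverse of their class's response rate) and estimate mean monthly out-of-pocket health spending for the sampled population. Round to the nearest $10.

$250

With weight = n_sampled/n_responded per class, the weighted class total is n_sampled:
  Grade 8: 340 × 100 = 34,000
  Grade 9: 200 × 830 = 166,000
  Grade 10: 120 × 250 = 30,000
  Grade 11: 300 × 40 = 12,000
Adjusted estimate = 242,000 / 960 = 252.083 → $250.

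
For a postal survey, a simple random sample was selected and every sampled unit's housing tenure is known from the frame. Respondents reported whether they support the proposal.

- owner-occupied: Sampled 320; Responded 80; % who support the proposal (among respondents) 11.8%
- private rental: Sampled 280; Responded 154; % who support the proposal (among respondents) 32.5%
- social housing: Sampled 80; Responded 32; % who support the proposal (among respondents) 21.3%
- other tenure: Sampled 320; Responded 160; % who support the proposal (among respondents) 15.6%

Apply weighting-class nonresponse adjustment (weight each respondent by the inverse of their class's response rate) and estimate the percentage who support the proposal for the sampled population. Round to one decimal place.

19.6%

Response rates by class: owner-occupied 80/320 = 25%, private rental 154/280 = 55%, social housing 32/80 = 40%, other tenure 160/320 = 50%.
With weight = n_sampled/n_responded per class, the weighted class total is n_sampled:
  owner-occupied: 320 × 11.8 = 3776
  private rental: 280 × 32.5 = 9100
  social housing: 80 × 21.3 = 1704
  other tenure: 320 × 15.6 = 4992
Adjusted estimate = 19,572 / 1,000 = 19.572 → 19.6%.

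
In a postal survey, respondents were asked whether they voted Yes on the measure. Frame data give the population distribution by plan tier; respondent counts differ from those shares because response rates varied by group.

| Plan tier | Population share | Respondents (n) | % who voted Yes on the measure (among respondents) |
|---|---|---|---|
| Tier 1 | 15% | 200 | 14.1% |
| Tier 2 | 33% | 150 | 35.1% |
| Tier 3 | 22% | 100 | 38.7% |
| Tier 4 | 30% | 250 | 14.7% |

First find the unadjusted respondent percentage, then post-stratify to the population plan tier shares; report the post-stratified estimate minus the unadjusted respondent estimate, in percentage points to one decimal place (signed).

+4.3 percentage points

Without adjustment, the pooled respondent share is:
  (200/700)×14.1 + (150/700)×35.1 + (100/700)×38.7 + (250/700)×14.7 = 22.3286%
Post-stratified estimate weights by population shares:
  0.15×14.1 + 0.33×35.1 + 0.22×38.7 + 0.3×14.7 = 26.622%
Difference = 26.622 − 22.3286 = 4.2934 pp.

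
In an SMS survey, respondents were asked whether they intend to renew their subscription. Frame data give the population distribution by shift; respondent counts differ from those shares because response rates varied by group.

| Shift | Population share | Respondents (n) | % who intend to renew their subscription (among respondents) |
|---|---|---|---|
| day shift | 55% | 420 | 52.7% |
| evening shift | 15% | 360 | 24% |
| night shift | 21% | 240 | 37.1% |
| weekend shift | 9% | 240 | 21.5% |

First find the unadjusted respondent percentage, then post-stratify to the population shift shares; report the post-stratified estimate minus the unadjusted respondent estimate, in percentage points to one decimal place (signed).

Unadjusted (pooled respondent) estimate weights by respondent counts:
  (420/1260)×52.7 + (360/1260)×24 + (240/1260)×37.1 + (240/1260)×21.5 = 35.5857%
Post-stratifying to population shares instead:
  0.55×52.7 + 0.15×24 + 0.21×37.1 + 0.09×21.5 = 42.311%
Difference = 42.311 − 35.5857 = 6.7253 pp.

+6.7 percentage points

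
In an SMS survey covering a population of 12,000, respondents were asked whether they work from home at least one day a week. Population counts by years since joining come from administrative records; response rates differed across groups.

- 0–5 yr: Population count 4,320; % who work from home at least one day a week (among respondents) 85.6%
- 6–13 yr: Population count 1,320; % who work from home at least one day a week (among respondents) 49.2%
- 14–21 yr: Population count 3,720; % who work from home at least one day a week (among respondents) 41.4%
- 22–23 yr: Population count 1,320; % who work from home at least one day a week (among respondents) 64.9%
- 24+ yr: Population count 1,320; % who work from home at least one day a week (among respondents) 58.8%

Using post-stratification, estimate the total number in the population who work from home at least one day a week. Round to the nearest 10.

Estimated count per cell = population count × respondent percentage:
  0–5 yr: 4,320 × 85.6% = 3697.92
  6–13 yr: 1,320 × 49.2% = 649.44
  14–21 yr: 3,720 × 41.4% = 1540.08
  22–23 yr: 1,320 × 64.9% = 856.68
  24+ yr: 1,320 × 58.8% = 776.16
Estimated total = 7520.28 → 7,520.

7,520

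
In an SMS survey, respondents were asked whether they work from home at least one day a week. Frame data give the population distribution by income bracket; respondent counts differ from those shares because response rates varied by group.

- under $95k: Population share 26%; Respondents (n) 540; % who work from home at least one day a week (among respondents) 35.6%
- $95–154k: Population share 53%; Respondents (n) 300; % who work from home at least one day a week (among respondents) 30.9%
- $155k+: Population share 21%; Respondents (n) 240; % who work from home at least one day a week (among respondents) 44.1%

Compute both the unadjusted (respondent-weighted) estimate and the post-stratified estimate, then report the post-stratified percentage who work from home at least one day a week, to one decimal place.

34.9%

Without adjustment, the pooled respondent share is:
  (540/1080)×35.6 + (300/1080)×30.9 + (240/1080)×44.1 = 36.1833%
Reweighting by population income bracket shares:
  0.26×35.6 + 0.53×30.9 + 0.21×44.1 = 34.894%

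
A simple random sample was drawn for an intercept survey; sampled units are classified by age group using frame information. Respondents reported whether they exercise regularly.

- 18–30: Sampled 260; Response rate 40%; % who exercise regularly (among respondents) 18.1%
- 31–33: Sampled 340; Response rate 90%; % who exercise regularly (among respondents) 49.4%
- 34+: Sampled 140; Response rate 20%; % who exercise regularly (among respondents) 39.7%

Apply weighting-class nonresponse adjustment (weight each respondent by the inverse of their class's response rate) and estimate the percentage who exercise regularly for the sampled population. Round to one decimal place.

36.6%

Each respondent's weight = sampled/responded in their class; summing within a class gives n_sampled, so:
  18–30: 260 × 18.1 = 4706
  31–33: 340 × 49.4 = 16,796
  34+: 140 × 39.7 = 5558
Adjusted estimate = 27,060 / 740 = 36.5676 → 36.6%.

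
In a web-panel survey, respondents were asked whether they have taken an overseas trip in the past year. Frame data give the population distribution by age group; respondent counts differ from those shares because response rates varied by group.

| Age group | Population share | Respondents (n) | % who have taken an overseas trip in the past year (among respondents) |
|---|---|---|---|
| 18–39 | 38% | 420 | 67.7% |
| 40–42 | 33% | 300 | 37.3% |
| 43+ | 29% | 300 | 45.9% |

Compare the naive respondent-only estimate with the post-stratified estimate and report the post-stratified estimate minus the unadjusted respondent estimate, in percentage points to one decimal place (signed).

-1.0 percentage points

Without adjustment, the pooled respondent share is:
  (420/1020)×67.7 + (300/1020)×37.3 + (300/1020)×45.9 = 52.3471%
Post-stratifying to population shares instead:
  0.38×67.7 + 0.33×37.3 + 0.29×45.9 = 51.346%
Difference = 51.346 − 52.3471 = -1.0011 pp.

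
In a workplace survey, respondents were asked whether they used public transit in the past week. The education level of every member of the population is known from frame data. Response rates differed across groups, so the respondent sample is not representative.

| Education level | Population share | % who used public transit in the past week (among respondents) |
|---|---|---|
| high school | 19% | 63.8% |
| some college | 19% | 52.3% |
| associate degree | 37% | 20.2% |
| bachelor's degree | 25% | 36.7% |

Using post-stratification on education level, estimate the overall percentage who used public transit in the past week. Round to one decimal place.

38.7%

Post-stratification weights by population share, not respondent share:
  high school: 0.19 × 63.8 = 12.122
  some college: 0.19 × 52.3 = 9.937
  associate degree: 0.37 × 20.2 = 7.474
  bachelor's degree: 0.25 × 36.7 = 9.175
Post-stratified estimate = 38.708 → 38.7%.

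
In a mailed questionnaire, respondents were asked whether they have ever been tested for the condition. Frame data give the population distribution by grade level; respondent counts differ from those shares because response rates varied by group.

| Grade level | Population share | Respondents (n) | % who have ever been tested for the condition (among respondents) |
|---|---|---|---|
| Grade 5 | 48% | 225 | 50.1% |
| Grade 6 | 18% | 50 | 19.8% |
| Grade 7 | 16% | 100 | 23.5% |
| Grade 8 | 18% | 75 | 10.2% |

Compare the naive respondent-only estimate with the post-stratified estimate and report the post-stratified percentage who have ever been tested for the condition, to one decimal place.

Without adjustment, the pooled respondent share is:
  (225/450)×50.1 + (50/450)×19.8 + (100/450)×23.5 + (75/450)×10.2 = 34.1722%
Post-stratifying to population shares instead:
  0.48×50.1 + 0.18×19.8 + 0.16×23.5 + 0.18×10.2 = 33.208%

33.2%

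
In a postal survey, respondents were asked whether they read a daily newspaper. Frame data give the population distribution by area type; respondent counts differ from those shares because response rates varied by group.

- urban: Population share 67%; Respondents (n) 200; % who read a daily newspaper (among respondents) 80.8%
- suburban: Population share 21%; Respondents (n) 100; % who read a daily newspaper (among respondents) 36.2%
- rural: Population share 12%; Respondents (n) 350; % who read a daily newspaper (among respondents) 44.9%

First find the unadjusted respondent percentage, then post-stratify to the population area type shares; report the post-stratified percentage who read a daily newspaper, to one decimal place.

Without adjustment, the pooled respondent share is:
  (200/650)×80.8 + (100/650)×36.2 + (350/650)×44.9 = 54.6077%
Post-stratified estimate weights by population shares:
  0.67×80.8 + 0.21×36.2 + 0.12×44.9 = 67.126%

67.1%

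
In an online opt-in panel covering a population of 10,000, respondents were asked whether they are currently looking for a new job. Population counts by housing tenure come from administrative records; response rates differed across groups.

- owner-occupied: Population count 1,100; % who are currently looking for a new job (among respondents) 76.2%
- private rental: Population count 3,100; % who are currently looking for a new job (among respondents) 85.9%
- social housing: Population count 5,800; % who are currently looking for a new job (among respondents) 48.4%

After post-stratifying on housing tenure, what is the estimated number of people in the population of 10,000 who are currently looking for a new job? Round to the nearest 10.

Each cell contributes its population count × the respondent rate:
  owner-occupied: 1,100 × 76.2% = 838.2
  private rental: 3,100 × 85.9% = 2662.9
  social housing: 5,800 × 48.4% = 2807.2
Estimated total = 6308.3 → 6,310.

6,310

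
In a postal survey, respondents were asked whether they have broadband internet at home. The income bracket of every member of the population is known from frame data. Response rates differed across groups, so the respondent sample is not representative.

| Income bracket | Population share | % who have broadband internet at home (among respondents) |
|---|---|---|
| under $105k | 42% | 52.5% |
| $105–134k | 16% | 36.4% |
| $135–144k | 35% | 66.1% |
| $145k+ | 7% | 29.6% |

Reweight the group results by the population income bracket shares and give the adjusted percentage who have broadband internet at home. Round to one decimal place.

Weight each group's respondent value by its population share:
  under $105k: 0.42 × 52.5 = 22.05
  $105–134k: 0.16 × 36.4 = 5.824
  $135–144k: 0.35 × 66.1 = 23.135
  $145k+: 0.07 × 29.6 = 2.072
Post-stratified estimate = 53.081 → 53.1%.

53.1%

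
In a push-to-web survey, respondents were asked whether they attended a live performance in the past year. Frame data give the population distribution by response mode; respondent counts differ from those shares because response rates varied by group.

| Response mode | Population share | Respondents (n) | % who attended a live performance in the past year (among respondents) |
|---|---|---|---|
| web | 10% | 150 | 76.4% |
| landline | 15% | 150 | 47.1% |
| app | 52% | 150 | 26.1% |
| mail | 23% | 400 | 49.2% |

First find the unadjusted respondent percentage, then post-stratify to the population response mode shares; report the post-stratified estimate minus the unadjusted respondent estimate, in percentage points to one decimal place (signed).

-10.0 percentage points

Without adjustment, the pooled respondent share is:
  (150/850)×76.4 + (150/850)×47.1 + (150/850)×26.1 + (400/850)×49.2 = 49.5529%
Post-stratified estimate weights by population shares:
  0.1×76.4 + 0.15×47.1 + 0.52×26.1 + 0.23×49.2 = 39.593%
Difference = 39.593 − 49.5529 = -9.9599 pp.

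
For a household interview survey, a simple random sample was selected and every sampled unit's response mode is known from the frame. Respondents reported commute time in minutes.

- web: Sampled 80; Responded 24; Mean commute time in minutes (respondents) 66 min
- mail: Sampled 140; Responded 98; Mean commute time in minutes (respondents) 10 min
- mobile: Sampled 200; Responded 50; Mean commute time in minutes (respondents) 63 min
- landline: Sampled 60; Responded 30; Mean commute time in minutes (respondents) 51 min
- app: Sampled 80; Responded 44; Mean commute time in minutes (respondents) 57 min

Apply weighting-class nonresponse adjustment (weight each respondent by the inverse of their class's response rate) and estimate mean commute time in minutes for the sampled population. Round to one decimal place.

Class response rates: web 24/80 = 30%, mail 98/140 = 70%, mobile 50/200 = 25%, landline 30/60 = 50%, app 44/80 = 55%.
Each respondent's weight = sampled/responded in their class; summing within a class gives n_sampled, so:
  web: 80 × 66 = 5280
  mail: 140 × 10 = 1400
  mobile: 200 × 63 = 12,600
  landline: 60 × 51 = 3060
  app: 80 × 57 = 4560
Adjusted estimate = 26,900 / 560 = 48.0357 → 48.0.

48.0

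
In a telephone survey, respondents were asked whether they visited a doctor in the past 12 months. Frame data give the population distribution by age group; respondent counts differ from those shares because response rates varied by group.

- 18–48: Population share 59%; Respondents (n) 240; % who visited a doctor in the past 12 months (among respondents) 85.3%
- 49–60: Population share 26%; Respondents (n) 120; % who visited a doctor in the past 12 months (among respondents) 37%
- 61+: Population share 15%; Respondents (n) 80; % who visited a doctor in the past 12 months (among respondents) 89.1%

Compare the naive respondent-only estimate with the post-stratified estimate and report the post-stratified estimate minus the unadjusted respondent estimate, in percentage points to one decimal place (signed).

Naive respondent-only estimate (weights = respondent counts):
  (240/440)×85.3 + (120/440)×37 + (80/440)×89.1 = 72.8182%
Post-stratifying to population shares instead:
  0.59×85.3 + 0.26×37 + 0.15×89.1 = 73.312%
Difference = 73.312 − 72.8182 = 0.4938 pp.

+0.5 percentage points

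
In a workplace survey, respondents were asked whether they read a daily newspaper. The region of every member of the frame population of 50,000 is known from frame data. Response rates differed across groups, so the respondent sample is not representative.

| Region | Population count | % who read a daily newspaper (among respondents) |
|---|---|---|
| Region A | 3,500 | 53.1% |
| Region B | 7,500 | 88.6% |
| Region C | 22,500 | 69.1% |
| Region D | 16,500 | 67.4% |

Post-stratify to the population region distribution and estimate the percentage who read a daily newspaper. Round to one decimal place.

70.3%

Post-stratification weights by population share, not respondent share:
  Region A: (3,500/50,000) × 53.1 = 3.717
  Region B: (7,500/50,000) × 88.6 = 13.29
  Region C: (22,500/50,000) × 69.1 = 31.095
  Region D: (16,500/50,000) × 67.4 = 22.242
Post-stratified estimate = 70.344 → 70.3%.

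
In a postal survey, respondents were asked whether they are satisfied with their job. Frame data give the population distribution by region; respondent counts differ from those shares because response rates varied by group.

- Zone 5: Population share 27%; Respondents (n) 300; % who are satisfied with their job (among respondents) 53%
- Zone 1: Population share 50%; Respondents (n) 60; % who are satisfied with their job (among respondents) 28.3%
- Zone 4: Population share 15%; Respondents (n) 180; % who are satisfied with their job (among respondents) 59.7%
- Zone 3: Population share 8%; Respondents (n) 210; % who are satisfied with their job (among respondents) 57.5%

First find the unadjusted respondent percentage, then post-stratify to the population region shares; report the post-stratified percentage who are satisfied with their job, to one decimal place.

42.0%

Naive respondent-only estimate (weights = respondent counts):
  (300/750)×53 + (60/750)×28.3 + (180/750)×59.7 + (210/750)×57.5 = 53.892%
Post-stratified estimate weights by population shares:
  0.27×53 + 0.5×28.3 + 0.15×59.7 + 0.08×57.5 = 42.015%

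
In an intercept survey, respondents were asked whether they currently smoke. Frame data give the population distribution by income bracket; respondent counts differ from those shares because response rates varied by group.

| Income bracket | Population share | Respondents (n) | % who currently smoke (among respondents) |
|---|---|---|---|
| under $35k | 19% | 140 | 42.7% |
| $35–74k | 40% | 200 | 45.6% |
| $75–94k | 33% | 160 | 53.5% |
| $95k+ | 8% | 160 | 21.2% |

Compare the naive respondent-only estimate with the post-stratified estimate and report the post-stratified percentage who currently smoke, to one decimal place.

45.7%

Without adjustment, the pooled respondent share is:
  (140/660)×42.7 + (200/660)×45.6 + (160/660)×53.5 + (160/660)×21.2 = 40.9848%
Reweighting by population income bracket shares:
  0.19×42.7 + 0.4×45.6 + 0.33×53.5 + 0.08×21.2 = 45.704%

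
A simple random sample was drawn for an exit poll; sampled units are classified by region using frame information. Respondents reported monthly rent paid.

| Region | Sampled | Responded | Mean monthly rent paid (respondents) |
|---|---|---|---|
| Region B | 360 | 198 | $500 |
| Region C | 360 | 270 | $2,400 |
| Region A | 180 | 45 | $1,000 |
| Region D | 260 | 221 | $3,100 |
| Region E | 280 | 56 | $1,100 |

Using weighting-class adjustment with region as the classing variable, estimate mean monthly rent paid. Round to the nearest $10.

Class response rates: Region B 198/360 = 55%, Region C 270/360 = 75%, Region A 45/180 = 25%, Region D 221/260 = 85%, Region E 56/280 = 20%.
Each respondent's weight = sampled/responded in their class; summing within a class gives n_sampled, so:
  Region B: 360 × 500 = 180,000
  Region C: 360 × 2400 = 864,000
  Region A: 180 × 1000 = 180,000
  Region D: 260 × 3100 = 806,000
  Region E: 280 × 1100 = 308,000
Adjusted estimate = 2,338,000 / 1,440 = 1623.61 → $1,620.

$1,620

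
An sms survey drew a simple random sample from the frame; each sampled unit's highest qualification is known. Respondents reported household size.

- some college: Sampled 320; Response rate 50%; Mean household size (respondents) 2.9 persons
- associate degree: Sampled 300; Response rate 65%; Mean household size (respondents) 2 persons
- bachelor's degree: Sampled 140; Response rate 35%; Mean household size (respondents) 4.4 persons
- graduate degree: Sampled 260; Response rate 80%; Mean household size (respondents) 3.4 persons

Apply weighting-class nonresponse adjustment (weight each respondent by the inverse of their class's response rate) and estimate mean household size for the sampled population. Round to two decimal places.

With weight = n_sampled/n_responded per class, the weighted class total is n_sampled:
  some college: 320 × 2.9 = 928
  associate degree: 300 × 2 = 600
  bachelor's degree: 140 × 4.4 = 616
  graduate degree: 260 × 3.4 = 884
Adjusted estimate = 3028 / 1,020 = 2.96863 → 2.97.

2.97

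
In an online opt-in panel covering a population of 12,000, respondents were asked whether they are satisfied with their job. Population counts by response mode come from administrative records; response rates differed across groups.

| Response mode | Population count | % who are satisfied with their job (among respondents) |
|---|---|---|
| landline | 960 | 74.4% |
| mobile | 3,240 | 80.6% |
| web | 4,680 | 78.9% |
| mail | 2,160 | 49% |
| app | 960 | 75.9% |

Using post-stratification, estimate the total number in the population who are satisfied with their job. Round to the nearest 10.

8,810

Estimated count per cell = population count × respondent percentage:
  landline: 960 × 74.4% = 714.24
  mobile: 3,240 × 80.6% = 2611.44
  web: 4,680 × 78.9% = 3692.52
  mail: 2,160 × 49% = 1058.4
  app: 960 × 75.9% = 728.64
Estimated total = 8805.24 → 8,810.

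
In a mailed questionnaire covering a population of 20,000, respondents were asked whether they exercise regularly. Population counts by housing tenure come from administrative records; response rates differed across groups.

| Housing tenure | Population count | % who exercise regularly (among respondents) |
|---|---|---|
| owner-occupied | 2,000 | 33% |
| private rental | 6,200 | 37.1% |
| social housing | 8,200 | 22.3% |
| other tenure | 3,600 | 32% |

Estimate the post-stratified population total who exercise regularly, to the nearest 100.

5,900

Each cell contributes its population count × the respondent rate:
  owner-occupied: 2,000 × 33% = 660
  private rental: 6,200 × 37.1% = 2300.2
  social housing: 8,200 × 22.3% = 1828.6
  other tenure: 3,600 × 32% = 1152
Estimated total = 5940.8 → 5,900.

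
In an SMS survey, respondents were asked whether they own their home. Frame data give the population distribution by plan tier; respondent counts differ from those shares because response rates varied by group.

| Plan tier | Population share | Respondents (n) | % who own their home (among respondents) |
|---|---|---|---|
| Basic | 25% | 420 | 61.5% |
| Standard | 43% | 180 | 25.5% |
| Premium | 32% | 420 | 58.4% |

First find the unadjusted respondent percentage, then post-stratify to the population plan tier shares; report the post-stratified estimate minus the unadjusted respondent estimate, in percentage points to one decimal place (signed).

Without adjustment, the pooled respondent share is:
  (420/1020)×61.5 + (180/1020)×25.5 + (420/1020)×58.4 = 53.8706%
Post-stratified estimate weights by population shares:
  0.25×61.5 + 0.43×25.5 + 0.32×58.4 = 45.028%
Difference = 45.028 − 53.8706 = -8.8426 pp.

-8.8 percentage points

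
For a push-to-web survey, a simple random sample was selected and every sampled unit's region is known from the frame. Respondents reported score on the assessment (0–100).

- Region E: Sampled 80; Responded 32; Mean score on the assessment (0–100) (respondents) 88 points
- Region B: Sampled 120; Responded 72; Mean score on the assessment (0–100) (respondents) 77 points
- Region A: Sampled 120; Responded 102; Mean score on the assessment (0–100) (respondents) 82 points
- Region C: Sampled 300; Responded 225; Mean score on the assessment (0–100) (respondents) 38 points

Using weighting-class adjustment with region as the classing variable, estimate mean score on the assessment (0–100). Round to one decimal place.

Class response rates: Region E 32/80 = 40%, Region B 72/120 = 60%, Region A 102/120 = 85%, Region C 225/300 = 75%.
Weighting each respondent by the inverse class response rate inflates each class back to its sampled size, so the class weight is n_sampled:
  Region E: 80 × 88 = 7040
  Region B: 120 × 77 = 9240
  Region A: 120 × 82 = 9840
  Region C: 300 × 38 = 11,400
Adjusted estimate = 37,520 / 620 = 60.5161 → 60.5.

60.5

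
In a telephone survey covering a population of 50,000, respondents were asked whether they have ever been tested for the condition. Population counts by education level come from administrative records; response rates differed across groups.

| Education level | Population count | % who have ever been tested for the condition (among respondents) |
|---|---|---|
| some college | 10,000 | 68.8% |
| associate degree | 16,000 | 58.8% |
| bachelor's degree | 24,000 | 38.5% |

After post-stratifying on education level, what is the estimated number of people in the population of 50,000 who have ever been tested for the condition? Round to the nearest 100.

Estimated count per cell = population count × respondent percentage:
  some college: 10,000 × 68.8% = 6880
  associate degree: 16,000 × 58.8% = 9408
  bachelor's degree: 24,000 × 38.5% = 9240
Estimated total = 25,528 → 25,500.

25,500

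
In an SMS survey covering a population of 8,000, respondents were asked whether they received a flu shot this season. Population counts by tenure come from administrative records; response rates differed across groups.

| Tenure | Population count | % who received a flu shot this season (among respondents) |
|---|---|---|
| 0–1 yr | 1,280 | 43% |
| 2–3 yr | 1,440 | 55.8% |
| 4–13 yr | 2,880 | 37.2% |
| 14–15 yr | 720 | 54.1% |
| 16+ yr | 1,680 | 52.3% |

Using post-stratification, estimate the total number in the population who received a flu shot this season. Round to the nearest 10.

3,690

Estimated count per cell = population count × respondent percentage:
  0–1 yr: 1,280 × 43% = 550.4
  2–3 yr: 1,440 × 55.8% = 803.52
  4–13 yr: 2,880 × 37.2% = 1071.36
  14–15 yr: 720 × 54.1% = 389.52
  16+ yr: 1,680 × 52.3% = 878.64
Estimated total = 3693.44 → 3,690.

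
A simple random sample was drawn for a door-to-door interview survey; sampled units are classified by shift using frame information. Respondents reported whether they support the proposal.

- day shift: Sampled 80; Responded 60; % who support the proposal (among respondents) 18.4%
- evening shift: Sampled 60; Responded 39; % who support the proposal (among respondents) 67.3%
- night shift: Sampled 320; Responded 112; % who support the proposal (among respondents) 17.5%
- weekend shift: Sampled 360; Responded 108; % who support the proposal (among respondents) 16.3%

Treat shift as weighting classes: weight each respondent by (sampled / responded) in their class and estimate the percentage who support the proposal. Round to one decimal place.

Class response rates: day shift 60/80 = 75%, evening shift 39/60 = 65%, night shift 112/320 = 35%, weekend shift 108/360 = 30%.
Inverse-response-rate weighting restores each class to its sampled count, so class totals weight by n_sampled:
  day shift: 80 × 18.4 = 1472
  evening shift: 60 × 67.3 = 4038
  night shift: 320 × 17.5 = 5600
  weekend shift: 360 × 16.3 = 5868
Adjusted estimate = 16,978 / 820 = 20.7049 → 20.7%.

20.7%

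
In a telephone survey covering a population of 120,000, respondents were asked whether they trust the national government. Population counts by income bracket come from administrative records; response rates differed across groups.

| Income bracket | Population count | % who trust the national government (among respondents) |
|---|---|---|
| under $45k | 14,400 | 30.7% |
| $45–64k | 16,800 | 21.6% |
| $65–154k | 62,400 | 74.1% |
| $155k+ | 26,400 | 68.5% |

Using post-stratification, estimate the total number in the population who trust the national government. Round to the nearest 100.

Estimated count per cell = population count × respondent percentage:
  under $45k: 14,400 × 30.7% = 4420.8
  $45–64k: 16,800 × 21.6% = 3628.8
  $65–154k: 62,400 × 74.1% = 46238.4
  $155k+: 26,400 × 68.5% = 18,084
Estimated total = 72,372 → 72,400.

72,400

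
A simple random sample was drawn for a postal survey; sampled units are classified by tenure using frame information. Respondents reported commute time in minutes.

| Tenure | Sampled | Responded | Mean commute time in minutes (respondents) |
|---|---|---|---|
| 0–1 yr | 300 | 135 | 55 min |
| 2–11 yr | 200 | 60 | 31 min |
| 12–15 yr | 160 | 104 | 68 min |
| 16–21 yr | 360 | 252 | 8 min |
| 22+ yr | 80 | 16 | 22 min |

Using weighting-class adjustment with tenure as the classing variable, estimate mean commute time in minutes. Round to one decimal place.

34.7

Response rates by class: 0–1 yr 135/300 = 45%, 2–11 yr 60/200 = 30%, 12–15 yr 104/160 = 65%, 16–21 yr 252/360 = 70%, 22+ yr 16/80 = 20%.
Weighting each respondent by the inverse class response rate inflates each class back to its sampled size, so the class weight is n_sampled:
  0–1 yr: 300 × 55 = 16,500
  2–11 yr: 200 × 31 = 6200
  12–15 yr: 160 × 68 = 10,880
  16–21 yr: 360 × 8 = 2880
  22+ yr: 80 × 22 = 1760
Adjusted estimate = 38,220 / 1,100 = 34.7455 → 34.7.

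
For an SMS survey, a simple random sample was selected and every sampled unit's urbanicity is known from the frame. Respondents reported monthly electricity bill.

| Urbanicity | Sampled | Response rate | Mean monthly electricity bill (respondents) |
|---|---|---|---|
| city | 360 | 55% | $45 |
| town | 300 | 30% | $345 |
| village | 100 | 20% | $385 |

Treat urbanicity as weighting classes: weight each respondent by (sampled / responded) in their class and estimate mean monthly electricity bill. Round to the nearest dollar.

$208

With weight = n_sampled/n_responded per class, the weighted class total is n_sampled:
  city: 360 × 45 = 16,200
  town: 300 × 345 = 103,500
  village: 100 × 385 = 38,500
Adjusted estimate = 158,200 / 760 = 208.158 → $208.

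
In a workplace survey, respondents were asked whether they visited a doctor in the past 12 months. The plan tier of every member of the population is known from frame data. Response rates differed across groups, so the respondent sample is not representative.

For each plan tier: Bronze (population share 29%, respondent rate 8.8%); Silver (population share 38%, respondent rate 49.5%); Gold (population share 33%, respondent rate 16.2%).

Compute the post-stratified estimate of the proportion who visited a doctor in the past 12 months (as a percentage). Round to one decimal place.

26.7%

Weight each group's respondent value by its population share:
  Bronze: 0.29 × 8.8 = 2.552
  Silver: 0.38 × 49.5 = 18.81
  Gold: 0.33 × 16.2 = 5.346
Post-stratified estimate = 26.708 → 26.7%.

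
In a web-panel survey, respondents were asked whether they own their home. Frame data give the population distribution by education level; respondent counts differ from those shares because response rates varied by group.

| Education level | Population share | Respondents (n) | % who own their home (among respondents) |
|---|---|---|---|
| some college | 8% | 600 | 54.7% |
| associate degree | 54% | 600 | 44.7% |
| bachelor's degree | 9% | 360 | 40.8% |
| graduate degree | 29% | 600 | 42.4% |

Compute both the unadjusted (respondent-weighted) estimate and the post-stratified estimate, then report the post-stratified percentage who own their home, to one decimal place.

Without adjustment, the pooled respondent share is:
  (600/2160)×54.7 + (600/2160)×44.7 + (360/2160)×40.8 + (600/2160)×42.4 = 46.1889%
Post-stratified estimate weights by population shares:
  0.08×54.7 + 0.54×44.7 + 0.09×40.8 + 0.29×42.4 = 44.482%

44.5%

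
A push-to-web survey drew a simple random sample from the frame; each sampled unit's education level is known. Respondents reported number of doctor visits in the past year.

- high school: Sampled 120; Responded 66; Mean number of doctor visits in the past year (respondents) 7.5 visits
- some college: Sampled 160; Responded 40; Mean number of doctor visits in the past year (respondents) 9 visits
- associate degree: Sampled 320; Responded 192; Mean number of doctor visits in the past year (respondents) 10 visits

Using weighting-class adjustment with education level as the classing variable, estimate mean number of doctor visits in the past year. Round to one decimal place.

Class response rates: high school 66/120 = 55%, some college 40/160 = 25%, associate degree 192/320 = 60%.
Weighting each respondent by the inverse class response rate inflates each class back to its sampled size, so the class weight is n_sampled:
  high school: 120 × 7.5 = 900
  some college: 160 × 9 = 1440
  associate degree: 320 × 10 = 3200
Adjusted estimate = 5540 / 600 = 9.23333 → 9.2.

9.2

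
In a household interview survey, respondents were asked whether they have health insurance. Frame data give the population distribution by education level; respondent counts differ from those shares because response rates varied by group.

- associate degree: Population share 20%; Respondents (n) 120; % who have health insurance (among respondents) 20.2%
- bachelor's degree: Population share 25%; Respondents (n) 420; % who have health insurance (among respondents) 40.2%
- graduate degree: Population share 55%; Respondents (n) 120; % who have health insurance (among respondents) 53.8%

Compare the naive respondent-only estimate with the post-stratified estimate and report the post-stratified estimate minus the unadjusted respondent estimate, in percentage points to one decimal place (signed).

Without adjustment, the pooled respondent share is:
  (120/660)×20.2 + (420/660)×40.2 + (120/660)×53.8 = 39.0364%
Post-stratifying to population shares instead:
  0.2×20.2 + 0.25×40.2 + 0.55×53.8 = 43.68%
Difference = 43.68 − 39.0364 = 4.6436 pp.

+4.6 percentage points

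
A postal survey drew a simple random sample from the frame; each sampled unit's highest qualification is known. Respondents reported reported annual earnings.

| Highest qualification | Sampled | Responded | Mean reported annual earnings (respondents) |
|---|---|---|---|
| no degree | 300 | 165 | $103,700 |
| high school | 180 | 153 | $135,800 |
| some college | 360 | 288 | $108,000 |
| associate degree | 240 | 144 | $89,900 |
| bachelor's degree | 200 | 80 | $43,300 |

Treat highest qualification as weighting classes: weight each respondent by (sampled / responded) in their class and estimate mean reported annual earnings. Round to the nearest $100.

$97,400

Class response rates: no degree 165/300 = 55%, high school 153/180 = 85%, some college 288/360 = 80%, associate degree 144/240 = 60%, bachelor's degree 80/200 = 40%.
With weight = n_sampled/n_responded per class, the weighted class total is n_sampled:
  no degree: 300 × 103,700 = 31,110,000
  high school: 180 × 135,800 = 24,444,000
  some college: 360 × 108,000 = 38,880,000
  associate degree: 240 × 89,900 = 21,576,000
  bachelor's degree: 200 × 43,300 = 8,660,000
Adjusted estimate = 124,670,000 / 1,280 = 97398.4 → $97,400.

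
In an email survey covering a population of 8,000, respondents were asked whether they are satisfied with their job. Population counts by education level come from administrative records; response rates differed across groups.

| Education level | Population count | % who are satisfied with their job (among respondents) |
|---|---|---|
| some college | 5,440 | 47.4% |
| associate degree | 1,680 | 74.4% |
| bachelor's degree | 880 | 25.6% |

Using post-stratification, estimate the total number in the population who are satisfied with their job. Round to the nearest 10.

Each cell contributes its population count × the respondent rate:
  some college: 5,440 × 47.4% = 2578.56
  associate degree: 1,680 × 74.4% = 1249.92
  bachelor's degree: 880 × 25.6% = 225.28
Estimated total = 4053.76 → 4,050.

4,050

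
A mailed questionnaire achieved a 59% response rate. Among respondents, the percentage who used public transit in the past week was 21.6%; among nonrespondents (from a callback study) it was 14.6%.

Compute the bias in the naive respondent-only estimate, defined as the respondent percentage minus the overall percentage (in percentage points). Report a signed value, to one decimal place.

Nonresponse fraction = 1 − 0.59 = 0.41.
Bias = (nonresponse fraction) × (respondent percentage − nonrespondent percentage)
     = 0.41 × (21.6 − 14.6) = 0.41 × 7 = 2.87.

+2.9 percentage points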